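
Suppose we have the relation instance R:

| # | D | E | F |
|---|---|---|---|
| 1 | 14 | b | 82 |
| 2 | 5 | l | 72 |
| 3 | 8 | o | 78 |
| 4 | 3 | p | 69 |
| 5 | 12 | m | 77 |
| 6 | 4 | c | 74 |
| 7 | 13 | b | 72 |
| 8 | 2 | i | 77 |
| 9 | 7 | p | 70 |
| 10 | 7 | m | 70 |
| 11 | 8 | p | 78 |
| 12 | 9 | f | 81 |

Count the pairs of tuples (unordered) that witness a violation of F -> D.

2

F=72: violating pairs (2,7) — 1 pair.
F=78: all 2 rows agree on D — 0 pairs.
F=77: violating pairs (5,8) — 1 pair.
F=70: all 2 rows agree on D — 0 pairs.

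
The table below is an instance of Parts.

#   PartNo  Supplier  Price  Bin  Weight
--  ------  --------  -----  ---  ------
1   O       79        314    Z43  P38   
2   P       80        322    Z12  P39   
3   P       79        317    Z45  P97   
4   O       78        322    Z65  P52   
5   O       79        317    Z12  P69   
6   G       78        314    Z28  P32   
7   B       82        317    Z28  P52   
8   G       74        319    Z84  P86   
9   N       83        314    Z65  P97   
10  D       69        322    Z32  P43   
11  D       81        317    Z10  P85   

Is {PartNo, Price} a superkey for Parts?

Yes

All 11 rows have distinct {PartNo, Price} values, so {PartNo, Price} → (all attributes) holds and {PartNo, Price} is a superkey.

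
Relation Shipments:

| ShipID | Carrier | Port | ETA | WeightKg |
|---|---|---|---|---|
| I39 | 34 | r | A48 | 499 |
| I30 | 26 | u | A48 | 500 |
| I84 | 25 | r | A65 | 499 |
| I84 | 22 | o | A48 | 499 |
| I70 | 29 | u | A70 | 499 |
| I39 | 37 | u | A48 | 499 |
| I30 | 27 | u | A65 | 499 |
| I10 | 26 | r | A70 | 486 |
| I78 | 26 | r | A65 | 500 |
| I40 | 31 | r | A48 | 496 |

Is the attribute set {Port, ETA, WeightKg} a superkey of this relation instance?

All 10 rows have distinct {Port, ETA, WeightKg} values, so {Port, ETA, WeightKg} → (all attributes) holds and {Port, ETA, WeightKg} is a superkey.

Yes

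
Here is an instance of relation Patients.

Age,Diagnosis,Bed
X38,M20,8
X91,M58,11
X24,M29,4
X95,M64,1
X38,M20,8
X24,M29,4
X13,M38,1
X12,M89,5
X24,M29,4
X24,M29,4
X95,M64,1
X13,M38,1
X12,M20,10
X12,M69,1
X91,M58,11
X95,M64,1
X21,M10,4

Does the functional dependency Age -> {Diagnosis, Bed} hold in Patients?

No

Age=X38: 2 rows → {Diagnosis,Bed} = (M20, 8), (M20, 8) ✓
Age=X91: 2 rows → {Diagnosis,Bed} = (M58, 11), (M58, 11) ✓
Age=X24: 4 rows → {Diagnosis,Bed} = (M29, 4), (M29, 4), (M29, 4), (M29, 4) ✓
Age=X95: 3 rows → {Diagnosis,Bed} = (M64, 1), (M64, 1), (M64, 1) ✓
Age=X13: 2 rows → {Diagnosis,Bed} = (M38, 1), (M38, 1) ✓
Age=X12: 3 rows → {Diagnosis,Bed} takes values {(M89, 5), (M20, 10), (M69, 1)} — violation
Age=X21: 1 row → {Diagnosis,Bed} = (M10, 4) ✓
Two rows agree on Age but differ on {Diagnosis, Bed}, so Age -> {Diagnosis, Bed} does not hold.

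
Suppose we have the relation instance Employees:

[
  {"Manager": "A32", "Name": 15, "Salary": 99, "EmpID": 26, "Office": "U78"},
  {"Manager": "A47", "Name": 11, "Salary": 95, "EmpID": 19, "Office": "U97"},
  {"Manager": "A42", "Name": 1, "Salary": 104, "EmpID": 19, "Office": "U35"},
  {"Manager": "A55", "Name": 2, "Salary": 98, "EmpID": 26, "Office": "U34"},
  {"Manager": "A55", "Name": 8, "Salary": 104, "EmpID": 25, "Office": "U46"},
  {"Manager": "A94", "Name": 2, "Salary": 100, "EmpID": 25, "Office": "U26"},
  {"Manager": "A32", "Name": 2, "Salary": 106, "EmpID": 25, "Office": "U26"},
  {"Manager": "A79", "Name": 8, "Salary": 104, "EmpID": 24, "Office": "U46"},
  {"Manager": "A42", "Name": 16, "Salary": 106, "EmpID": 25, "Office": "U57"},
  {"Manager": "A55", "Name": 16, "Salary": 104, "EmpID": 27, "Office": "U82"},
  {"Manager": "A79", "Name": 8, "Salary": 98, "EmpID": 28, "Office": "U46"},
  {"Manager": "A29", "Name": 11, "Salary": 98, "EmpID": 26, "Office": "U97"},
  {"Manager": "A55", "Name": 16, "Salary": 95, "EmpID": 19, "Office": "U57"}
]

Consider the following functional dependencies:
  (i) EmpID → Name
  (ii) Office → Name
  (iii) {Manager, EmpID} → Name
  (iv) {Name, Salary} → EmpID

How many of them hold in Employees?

(i) EmpID → Name: EmpID=26: 3 rows → Name takes values {15, 2, 11} — violation; EmpID=19: 3 rows → Name takes values {11, 1, 16} — violation; EmpID=25: 4 rows → Name takes values {8, 2, 16} — violation — fails.
(ii) Office → Name: every LHS value maps to a single RHS value — holds.
(iii) {Manager, EmpID} → Name: every LHS value maps to a single RHS value — holds.
(iv) {Name, Salary} → EmpID: (Name=8, Salary=104): 2 rows → EmpID takes values {25, 24} — violation — fails.
2 of the 4 dependencies hold.

2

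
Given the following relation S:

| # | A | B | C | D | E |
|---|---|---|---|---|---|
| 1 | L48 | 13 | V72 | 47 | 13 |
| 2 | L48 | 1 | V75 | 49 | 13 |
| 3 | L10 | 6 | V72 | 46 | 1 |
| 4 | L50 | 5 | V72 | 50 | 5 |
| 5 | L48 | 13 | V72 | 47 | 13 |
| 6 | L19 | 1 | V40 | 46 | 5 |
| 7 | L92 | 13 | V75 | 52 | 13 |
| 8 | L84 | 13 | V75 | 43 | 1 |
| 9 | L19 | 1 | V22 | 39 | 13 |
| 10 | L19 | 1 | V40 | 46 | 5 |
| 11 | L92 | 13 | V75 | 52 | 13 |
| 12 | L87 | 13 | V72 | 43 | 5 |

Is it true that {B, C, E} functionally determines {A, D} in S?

Yes

(B=13, C=V72, E=13): rows 1, 5 → {A,D} = (L48, 47), (L48, 47) ✓
(B=1, C=V75, E=13): row 2 → {A,D} = (L48, 49) ✓
(B=6, C=V72, E=1): row 3 → {A,D} = (L10, 46) ✓
(B=5, C=V72, E=5): row 4 → {A,D} = (L50, 50) ✓
(B=1, C=V40, E=5): rows 6, 10 → {A,D} = (L19, 46), (L19, 46) ✓
(B=13, C=V75, E=13): rows 7, 11 → {A,D} = (L92, 52), (L92, 52) ✓
(B=13, C=V75, E=1): row 8 → {A,D} = (L84, 43) ✓
(B=1, C=V22, E=13): row 9 → {A,D} = (L19, 39) ✓
(B=13, C=V72, E=5): row 12 → {A,D} = (L87, 43) ✓
Every {B, C, E} value is associated with a single {A, D} value, so {B, C, E} -> {A, D} holds.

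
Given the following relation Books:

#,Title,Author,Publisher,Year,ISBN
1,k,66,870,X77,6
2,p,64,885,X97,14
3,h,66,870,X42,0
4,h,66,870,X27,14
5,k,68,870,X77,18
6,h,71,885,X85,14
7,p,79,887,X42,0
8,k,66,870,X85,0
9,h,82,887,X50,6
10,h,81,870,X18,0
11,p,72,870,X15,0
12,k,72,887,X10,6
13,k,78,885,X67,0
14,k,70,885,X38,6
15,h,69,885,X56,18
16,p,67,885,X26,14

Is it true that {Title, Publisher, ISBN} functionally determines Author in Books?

(Title=k, Publisher=870, ISBN=6): row 1 → Author = 66 ✓
(Title=p, Publisher=885, ISBN=14): rows 2, 16 → Author takes values {64, 67} — violation
(Title=h, Publisher=870, ISBN=0): rows 3, 10 → Author takes values {66, 81} — violation
(Title=h, Publisher=870, ISBN=14): row 4 → Author = 66 ✓
(Title=k, Publisher=870, ISBN=18): row 5 → Author = 68 ✓
(Title=h, Publisher=885, ISBN=14): row 6 → Author = 71 ✓
(Title=p, Publisher=887, ISBN=0): row 7 → Author = 79 ✓
(Title=k, Publisher=870, ISBN=0): row 8 → Author = 66 ✓
(Title=h, Publisher=887, ISBN=6): row 9 → Author = 82 ✓
(Title=p, Publisher=870, ISBN=0): row 11 → Author = 72 ✓
(Title=k, Publisher=887, ISBN=6): row 12 → Author = 72 ✓
(Title=k, Publisher=885, ISBN=0): row 13 → Author = 78 ✓
(Title=k, Publisher=885, ISBN=6): row 14 → Author = 70 ✓
(Title=h, Publisher=885, ISBN=18): row 15 → Author = 69 ✓
Two rows agree on {Title, Publisher, ISBN} but differ on Author, so {Title, Publisher, ISBN} → Author does not hold.

No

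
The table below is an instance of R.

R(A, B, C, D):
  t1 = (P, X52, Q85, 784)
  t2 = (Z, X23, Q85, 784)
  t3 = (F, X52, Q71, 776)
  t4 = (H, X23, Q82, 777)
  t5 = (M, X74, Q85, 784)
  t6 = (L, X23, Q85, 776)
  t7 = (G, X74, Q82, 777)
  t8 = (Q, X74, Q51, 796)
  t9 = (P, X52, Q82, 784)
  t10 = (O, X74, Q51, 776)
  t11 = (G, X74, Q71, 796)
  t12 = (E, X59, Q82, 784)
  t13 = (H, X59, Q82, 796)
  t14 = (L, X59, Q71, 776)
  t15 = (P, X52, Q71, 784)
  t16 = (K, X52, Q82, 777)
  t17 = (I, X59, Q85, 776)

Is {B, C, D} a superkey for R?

All 17 rows have distinct {B, C, D} values, so {B, C, D} → (all attributes) holds and {B, C, D} is a superkey.

Yes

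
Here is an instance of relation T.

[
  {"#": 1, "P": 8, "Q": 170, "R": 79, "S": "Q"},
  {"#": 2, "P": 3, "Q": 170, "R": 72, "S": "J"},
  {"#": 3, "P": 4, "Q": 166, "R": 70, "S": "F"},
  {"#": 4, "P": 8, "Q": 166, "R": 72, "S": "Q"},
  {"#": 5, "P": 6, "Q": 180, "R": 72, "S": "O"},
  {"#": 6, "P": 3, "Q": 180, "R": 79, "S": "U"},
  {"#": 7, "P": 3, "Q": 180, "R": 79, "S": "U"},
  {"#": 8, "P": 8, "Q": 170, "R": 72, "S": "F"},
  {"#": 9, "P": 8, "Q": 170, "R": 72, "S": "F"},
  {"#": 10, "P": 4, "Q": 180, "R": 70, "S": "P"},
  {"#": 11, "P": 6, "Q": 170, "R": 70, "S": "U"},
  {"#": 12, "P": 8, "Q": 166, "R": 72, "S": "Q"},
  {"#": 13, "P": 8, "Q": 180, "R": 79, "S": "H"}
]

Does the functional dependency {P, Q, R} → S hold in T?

(P=8, Q=170, R=79): row 1 → S = Q ✓
(P=3, Q=170, R=72): row 2 → S = J ✓
(P=4, Q=166, R=70): row 3 → S = F ✓
(P=8, Q=166, R=72): rows 4, 12 → S = Q, Q ✓
(P=6, Q=180, R=72): row 5 → S = O ✓
(P=3, Q=180, R=79): rows 6, 7 → S = U, U ✓
(P=8, Q=170, R=72): rows 8, 9 → S = F, F ✓
(P=4, Q=180, R=70): row 10 → S = P ✓
(P=6, Q=170, R=70): row 11 → S = U ✓
(P=8, Q=180, R=79): row 13 → S = H ✓
Every {P, Q, R} value is associated with a single S value, so {P, Q, R} → S holds.

Yes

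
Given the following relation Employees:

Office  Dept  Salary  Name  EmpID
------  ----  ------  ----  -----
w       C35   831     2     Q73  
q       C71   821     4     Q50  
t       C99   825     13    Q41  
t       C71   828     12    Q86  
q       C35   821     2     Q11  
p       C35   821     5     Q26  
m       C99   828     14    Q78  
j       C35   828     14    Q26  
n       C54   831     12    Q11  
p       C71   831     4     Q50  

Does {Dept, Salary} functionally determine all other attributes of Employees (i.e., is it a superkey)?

No

Two distinct rows share (Dept=C35, Salary=821), so {Dept, Salary} does not determine every attribute — not a superkey.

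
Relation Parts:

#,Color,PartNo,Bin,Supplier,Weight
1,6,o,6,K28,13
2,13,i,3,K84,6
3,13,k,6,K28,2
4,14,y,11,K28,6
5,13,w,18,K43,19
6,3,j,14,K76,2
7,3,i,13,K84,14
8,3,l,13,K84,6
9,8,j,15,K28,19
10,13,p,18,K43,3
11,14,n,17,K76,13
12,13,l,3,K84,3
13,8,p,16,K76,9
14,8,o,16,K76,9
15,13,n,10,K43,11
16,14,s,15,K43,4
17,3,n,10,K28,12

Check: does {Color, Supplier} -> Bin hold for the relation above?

(Color=6, Supplier=K28): row 1 → Bin = 6 ✓
(Color=13, Supplier=K84): rows 2, 12 → Bin = 3, 3 ✓
(Color=13, Supplier=K28): row 3 → Bin = 6 ✓
(Color=14, Supplier=K28): row 4 → Bin = 11 ✓
(Color=13, Supplier=K43): rows 5, 10, 15 → Bin takes values {18, 10} — violation
(Color=3, Supplier=K76): row 6 → Bin = 14 ✓
(Color=3, Supplier=K84): rows 7, 8 → Bin = 13, 13 ✓
(Color=8, Supplier=K28): row 9 → Bin = 15 ✓
(Color=14, Supplier=K76): row 11 → Bin = 17 ✓
(Color=8, Supplier=K76): rows 13, 14 → Bin = 16, 16 ✓
(Color=14, Supplier=K43): row 16 → Bin = 15 ✓
(Color=3, Supplier=K28): row 17 → Bin = 10 ✓
Two rows agree on {Color, Supplier} but differ on Bin, so {Color, Supplier} -> Bin does not hold.

No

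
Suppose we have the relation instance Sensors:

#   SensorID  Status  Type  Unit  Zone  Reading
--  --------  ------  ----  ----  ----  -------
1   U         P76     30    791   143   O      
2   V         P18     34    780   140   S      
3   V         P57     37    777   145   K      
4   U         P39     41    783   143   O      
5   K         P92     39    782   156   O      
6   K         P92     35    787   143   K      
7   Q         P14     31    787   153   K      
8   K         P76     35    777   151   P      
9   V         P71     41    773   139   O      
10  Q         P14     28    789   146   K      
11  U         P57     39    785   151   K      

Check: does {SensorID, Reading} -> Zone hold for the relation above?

No

(SensorID=U, Reading=O): rows 1, 4 → Zone = 143, 143 ✓
(SensorID=V, Reading=S): row 2 → Zone = 140 ✓
(SensorID=V, Reading=K): row 3 → Zone = 145 ✓
(SensorID=K, Reading=O): row 5 → Zone = 156 ✓
(SensorID=K, Reading=K): row 6 → Zone = 143 ✓
(SensorID=Q, Reading=K): rows 7, 10 → Zone takes values {153, 146} — violation
(SensorID=K, Reading=P): row 8 → Zone = 151 ✓
(SensorID=V, Reading=O): row 9 → Zone = 139 ✓
(SensorID=U, Reading=K): row 11 → Zone = 151 ✓
Two rows agree on {SensorID, Reading} but differ on Zone, so {SensorID, Reading} -> Zone does not hold.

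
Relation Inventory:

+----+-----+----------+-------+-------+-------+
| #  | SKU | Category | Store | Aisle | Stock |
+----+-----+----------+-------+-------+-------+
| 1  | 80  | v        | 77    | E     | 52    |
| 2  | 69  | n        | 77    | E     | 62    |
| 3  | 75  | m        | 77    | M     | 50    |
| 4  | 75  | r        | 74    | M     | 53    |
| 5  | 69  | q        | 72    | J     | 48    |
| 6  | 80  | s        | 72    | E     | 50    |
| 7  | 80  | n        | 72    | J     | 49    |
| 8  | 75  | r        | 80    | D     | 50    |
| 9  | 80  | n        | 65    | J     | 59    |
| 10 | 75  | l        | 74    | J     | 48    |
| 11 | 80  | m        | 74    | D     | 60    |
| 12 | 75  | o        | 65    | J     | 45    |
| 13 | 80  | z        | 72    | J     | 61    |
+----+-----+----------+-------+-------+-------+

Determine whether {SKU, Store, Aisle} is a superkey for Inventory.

No

Rows 7 and 13 have the same {SKU, Store, Aisle} value (SKU=80, Store=72, Aisle=J) but are distinct tuples, so {SKU, Store, Aisle} does not determine every attribute — not a superkey.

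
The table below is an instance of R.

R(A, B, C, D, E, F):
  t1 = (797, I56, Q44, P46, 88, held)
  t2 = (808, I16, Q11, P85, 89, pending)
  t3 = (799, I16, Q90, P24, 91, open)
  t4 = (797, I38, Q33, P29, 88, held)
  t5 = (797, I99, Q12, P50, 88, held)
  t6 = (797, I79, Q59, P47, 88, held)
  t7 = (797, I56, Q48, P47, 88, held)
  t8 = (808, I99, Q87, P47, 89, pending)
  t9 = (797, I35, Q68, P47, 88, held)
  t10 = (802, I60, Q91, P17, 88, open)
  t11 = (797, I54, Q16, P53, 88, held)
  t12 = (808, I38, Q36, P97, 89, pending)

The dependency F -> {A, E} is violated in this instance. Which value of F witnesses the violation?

open

F=held: rows 1, 4, 5, 6, 7, 9, 11 → {A,E} = (797, 88), (797, 88), (797, 88), (797, 88), (797, 88), (797, 88), (797, 88) ✓
F=pending: rows 2, 8, 12 → {A,E} = (808, 89), (808, 89), (808, 89) ✓
F=open: rows 3, 10 → {A,E} takes values {(799, 91), (802, 88)} — violation
The only F value with inconsistent RHS is F=open.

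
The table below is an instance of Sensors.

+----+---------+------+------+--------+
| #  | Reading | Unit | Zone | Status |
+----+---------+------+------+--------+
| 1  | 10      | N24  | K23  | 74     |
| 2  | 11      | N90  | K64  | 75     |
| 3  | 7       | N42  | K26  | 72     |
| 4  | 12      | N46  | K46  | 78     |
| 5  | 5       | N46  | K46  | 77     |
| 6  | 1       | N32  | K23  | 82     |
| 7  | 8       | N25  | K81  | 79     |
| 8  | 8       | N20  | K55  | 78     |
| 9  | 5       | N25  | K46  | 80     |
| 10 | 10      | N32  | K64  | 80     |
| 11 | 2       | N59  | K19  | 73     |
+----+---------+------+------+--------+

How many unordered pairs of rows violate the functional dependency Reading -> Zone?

2

Reading=10: violating pairs (1,10) — 1 pair.
Reading=5: all 2 rows agree on Zone — 0 pairs.
Reading=8: violating pairs (7,8) — 1 pair.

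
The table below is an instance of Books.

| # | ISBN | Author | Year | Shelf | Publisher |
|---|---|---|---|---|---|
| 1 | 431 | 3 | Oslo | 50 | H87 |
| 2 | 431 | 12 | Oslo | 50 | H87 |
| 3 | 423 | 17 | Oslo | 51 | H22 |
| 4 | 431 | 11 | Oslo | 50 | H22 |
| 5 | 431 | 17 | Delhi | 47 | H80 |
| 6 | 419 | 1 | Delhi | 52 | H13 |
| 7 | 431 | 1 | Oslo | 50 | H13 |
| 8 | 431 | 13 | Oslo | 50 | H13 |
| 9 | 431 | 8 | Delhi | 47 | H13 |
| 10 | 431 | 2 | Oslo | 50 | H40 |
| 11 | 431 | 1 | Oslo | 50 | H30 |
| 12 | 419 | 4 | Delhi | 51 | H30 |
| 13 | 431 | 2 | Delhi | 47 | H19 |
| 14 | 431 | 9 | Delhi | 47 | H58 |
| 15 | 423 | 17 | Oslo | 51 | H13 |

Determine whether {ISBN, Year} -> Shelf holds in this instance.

(ISBN=431, Year=Oslo): rows 1, 2, 4, 7, 8, 10, 11 → Shelf = 50, 50, 50, 50, 50, 50, 50 ✓
(ISBN=423, Year=Oslo): rows 3, 15 → Shelf = 51, 51 ✓
(ISBN=431, Year=Delhi): rows 5, 9, 13, 14 → Shelf = 47, 47, 47, 47 ✓
(ISBN=419, Year=Delhi): rows 6, 12 → Shelf takes values {52, 51} — violation
Two rows agree on {ISBN, Year} but differ on Shelf, so {ISBN, Year} -> Shelf does not hold.

No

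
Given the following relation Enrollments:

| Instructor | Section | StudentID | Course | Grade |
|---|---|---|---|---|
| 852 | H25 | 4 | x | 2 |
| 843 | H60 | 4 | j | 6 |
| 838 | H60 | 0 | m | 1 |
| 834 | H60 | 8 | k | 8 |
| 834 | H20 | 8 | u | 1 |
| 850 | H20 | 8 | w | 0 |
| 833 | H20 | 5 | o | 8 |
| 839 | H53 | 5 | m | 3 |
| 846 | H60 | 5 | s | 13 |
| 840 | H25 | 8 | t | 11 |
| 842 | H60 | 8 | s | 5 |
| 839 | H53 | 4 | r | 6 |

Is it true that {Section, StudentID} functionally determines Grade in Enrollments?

(Section=H25, StudentID=4): 1 row → Grade = 2 ✓
(Section=H60, StudentID=4): 1 row → Grade = 6 ✓
(Section=H60, StudentID=0): 1 row → Grade = 1 ✓
(Section=H60, StudentID=8): 2 rows → Grade takes values {8, 5} — violation
(Section=H20, StudentID=8): 2 rows → Grade takes values {1, 0} — violation
(Section=H20, StudentID=5): 1 row → Grade = 8 ✓
(Section=H53, StudentID=5): 1 row → Grade = 3 ✓
(Section=H60, StudentID=5): 1 row → Grade = 13 ✓
(Section=H25, StudentID=8): 1 row → Grade = 11 ✓
(Section=H53, StudentID=4): 1 row → Grade = 6 ✓
Two rows agree on {Section, StudentID} but differ on Grade, so {Section, StudentID} -> Grade does not hold.

No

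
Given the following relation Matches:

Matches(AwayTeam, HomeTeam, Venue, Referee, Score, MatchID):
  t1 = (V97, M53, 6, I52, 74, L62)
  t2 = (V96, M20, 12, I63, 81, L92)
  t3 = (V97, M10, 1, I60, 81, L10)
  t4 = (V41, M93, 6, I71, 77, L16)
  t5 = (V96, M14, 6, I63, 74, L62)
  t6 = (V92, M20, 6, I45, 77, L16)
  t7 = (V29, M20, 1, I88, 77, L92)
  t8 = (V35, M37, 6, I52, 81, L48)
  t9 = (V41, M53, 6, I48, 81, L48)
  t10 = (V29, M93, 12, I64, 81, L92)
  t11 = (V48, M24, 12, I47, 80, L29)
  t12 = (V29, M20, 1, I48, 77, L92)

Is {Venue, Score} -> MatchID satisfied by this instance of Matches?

(Venue=6, Score=74): rows 1, 5 → MatchID = L62, L62 ✓
(Venue=12, Score=81): rows 2, 10 → MatchID = L92, L92 ✓
(Venue=1, Score=81): row 3 → MatchID = L10 ✓
(Venue=6, Score=77): rows 4, 6 → MatchID = L16, L16 ✓
(Venue=1, Score=77): rows 7, 12 → MatchID = L92, L92 ✓
(Venue=6, Score=81): rows 8, 9 → MatchID = L48, L48 ✓
(Venue=12, Score=80): row 11 → MatchID = L29 ✓
Every {Venue, Score} value is associated with a single MatchID value, so {Venue, Score} -> MatchID holds.

Yes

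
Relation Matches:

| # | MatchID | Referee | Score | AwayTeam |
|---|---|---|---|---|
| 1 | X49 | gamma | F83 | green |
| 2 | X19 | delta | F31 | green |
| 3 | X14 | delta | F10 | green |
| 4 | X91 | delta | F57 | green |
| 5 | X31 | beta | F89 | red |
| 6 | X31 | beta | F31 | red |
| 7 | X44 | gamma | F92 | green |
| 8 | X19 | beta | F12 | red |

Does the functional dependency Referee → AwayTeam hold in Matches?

Referee=gamma: rows 1, 7 → AwayTeam = green, green ✓
Referee=delta: rows 2, 3, 4 → AwayTeam = green, green, green ✓
Referee=beta: rows 5, 6, 8 → AwayTeam = red, red, red ✓
Every Referee value is associated with a single AwayTeam value, so Referee → AwayTeam holds.

Yes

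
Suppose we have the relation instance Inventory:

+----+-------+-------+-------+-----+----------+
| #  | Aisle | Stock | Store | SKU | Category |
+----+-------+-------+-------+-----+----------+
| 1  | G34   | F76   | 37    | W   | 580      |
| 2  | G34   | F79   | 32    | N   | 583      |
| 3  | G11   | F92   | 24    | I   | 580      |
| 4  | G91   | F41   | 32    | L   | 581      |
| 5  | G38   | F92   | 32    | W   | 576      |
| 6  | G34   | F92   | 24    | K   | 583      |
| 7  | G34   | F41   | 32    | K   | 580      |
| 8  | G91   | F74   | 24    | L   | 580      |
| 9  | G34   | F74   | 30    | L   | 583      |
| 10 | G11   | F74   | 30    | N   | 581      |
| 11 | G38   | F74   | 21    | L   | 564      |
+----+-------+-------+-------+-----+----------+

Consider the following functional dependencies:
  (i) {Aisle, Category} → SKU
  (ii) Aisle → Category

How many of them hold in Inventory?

0

(i) {Aisle, Category} → SKU: (Aisle=G34, Category=580): rows 1, 7 → SKU takes values {W, K} — violation; (Aisle=G34, Category=583): rows 2, 6, 9 → SKU takes values {N, K, L} — violation — fails.
(ii) Aisle → Category: Aisle=G34: rows 1, 2, 6, 7, 9 → Category takes values {580, 583} — violation; Aisle=G11: rows 3, 10 → Category takes values {580, 581} — violation; Aisle=G91: rows 4, 8 → Category takes values {581, 580} — violation; Aisle=G38: rows 5, 11 → Category takes values {576, 564} — violation — fails.
None of the 2 dependencies hold.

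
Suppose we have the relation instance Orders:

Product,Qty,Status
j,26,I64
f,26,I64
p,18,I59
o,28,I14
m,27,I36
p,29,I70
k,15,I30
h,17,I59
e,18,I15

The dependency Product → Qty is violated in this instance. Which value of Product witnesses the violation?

p

Product=j: 1 row → Qty = 26 ✓
Product=f: 1 row → Qty = 26 ✓
Product=p: 2 rows → Qty takes values {18, 29} — violation
Product=o: 1 row → Qty = 28 ✓
Product=m: 1 row → Qty = 27 ✓
Product=k: 1 row → Qty = 15 ✓
Product=h: 1 row → Qty = 17 ✓
Product=e: 1 row → Qty = 18 ✓
The only Product value with inconsistent Qty is Product=p.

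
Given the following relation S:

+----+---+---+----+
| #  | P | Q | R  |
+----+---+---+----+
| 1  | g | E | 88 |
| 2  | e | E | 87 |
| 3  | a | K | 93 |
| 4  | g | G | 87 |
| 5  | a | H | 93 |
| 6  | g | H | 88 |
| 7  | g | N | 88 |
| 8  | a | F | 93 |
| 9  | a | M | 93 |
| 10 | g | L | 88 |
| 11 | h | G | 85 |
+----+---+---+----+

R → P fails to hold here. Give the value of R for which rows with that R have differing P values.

87

R=88: rows 1, 6, 7, 10 → P = g, g, g, g ✓
R=87: rows 2, 4 → P takes values {e, g} — violation
R=93: rows 3, 5, 8, 9 → P = a, a, a, a ✓
R=85: row 11 → P = h ✓
The only R value with inconsistent P is R=87.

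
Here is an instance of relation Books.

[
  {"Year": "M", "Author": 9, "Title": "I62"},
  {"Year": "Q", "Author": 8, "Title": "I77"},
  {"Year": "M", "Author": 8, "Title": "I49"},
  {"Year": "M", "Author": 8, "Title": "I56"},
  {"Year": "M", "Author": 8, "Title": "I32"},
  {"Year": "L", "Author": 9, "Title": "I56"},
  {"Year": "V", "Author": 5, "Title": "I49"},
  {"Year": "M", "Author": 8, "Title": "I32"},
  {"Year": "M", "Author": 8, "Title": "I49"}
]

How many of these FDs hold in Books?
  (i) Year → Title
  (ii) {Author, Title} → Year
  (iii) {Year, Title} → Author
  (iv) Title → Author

2

(i) Year → Title: Year=M: 6 rows → Title takes values {I62, I49, I56, I32} — violation — fails.
(ii) {Author, Title} → Year: every LHS value maps to a single RHS value — holds.
(iii) {Year, Title} → Author: every LHS value maps to a single RHS value — holds.
(iv) Title → Author: Title=I49: 3 rows → Author takes values {8, 5} — violation; Title=I56: 2 rows → Author takes values {8, 9} — violation — fails.
2 of the 4 dependencies hold.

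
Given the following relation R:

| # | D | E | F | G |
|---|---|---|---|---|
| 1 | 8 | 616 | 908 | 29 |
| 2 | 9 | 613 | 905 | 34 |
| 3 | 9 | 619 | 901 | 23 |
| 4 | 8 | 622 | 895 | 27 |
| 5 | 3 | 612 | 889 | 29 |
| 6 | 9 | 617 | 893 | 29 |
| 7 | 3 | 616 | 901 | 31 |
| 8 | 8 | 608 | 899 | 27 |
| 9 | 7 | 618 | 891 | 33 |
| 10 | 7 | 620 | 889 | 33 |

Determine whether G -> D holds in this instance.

G=29: rows 1, 5, 6 → D takes values {8, 3, 9} — violation
G=34: row 2 → D = 9 ✓
G=23: row 3 → D = 9 ✓
G=27: rows 4, 8 → D = 8, 8 ✓
G=31: row 7 → D = 3 ✓
G=33: rows 9, 10 → D = 7, 7 ✓
Two rows agree on G but differ on D, so G -> D does not hold.

No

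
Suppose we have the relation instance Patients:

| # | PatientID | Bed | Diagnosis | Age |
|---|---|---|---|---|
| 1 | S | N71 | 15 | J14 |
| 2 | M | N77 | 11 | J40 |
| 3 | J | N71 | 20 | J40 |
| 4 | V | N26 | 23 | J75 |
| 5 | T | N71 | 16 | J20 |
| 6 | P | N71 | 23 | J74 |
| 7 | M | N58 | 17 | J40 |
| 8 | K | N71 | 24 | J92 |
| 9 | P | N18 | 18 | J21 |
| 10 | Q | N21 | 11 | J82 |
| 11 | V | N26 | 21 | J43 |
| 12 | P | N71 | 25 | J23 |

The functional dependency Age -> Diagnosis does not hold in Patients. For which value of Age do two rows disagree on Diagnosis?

Age=J14: row 1 → Diagnosis = 15 ✓
Age=J40: rows 2, 3, 7 → Diagnosis takes values {11, 20, 17} — violation
Age=J75: row 4 → Diagnosis = 23 ✓
Age=J20: row 5 → Diagnosis = 16 ✓
Age=J74: row 6 → Diagnosis = 23 ✓
Age=J92: row 8 → Diagnosis = 24 ✓
Age=J21: row 9 → Diagnosis = 18 ✓
Age=J82: row 10 → Diagnosis = 11 ✓
Age=J43: row 11 → Diagnosis = 21 ✓
Age=J23: row 12 → Diagnosis = 25 ✓
The only Age value with inconsistent Diagnosis is Age=J40.

J40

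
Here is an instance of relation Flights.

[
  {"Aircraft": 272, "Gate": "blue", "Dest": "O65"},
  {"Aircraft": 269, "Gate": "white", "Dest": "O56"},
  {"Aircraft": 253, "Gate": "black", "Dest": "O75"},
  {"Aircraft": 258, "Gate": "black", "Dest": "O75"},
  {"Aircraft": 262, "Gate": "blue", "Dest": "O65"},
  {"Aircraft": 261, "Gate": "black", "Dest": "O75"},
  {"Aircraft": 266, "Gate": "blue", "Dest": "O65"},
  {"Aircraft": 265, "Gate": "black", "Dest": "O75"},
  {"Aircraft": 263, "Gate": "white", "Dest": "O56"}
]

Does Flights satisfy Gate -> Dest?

Gate=blue: 3 rows → Dest = O65, O65, O65 ✓
Gate=white: 2 rows → Dest = O56, O56 ✓
Gate=black: 4 rows → Dest = O75, O75, O75, O75 ✓
Every Gate value is associated with a single Dest value, so Gate -> Dest holds.

Yes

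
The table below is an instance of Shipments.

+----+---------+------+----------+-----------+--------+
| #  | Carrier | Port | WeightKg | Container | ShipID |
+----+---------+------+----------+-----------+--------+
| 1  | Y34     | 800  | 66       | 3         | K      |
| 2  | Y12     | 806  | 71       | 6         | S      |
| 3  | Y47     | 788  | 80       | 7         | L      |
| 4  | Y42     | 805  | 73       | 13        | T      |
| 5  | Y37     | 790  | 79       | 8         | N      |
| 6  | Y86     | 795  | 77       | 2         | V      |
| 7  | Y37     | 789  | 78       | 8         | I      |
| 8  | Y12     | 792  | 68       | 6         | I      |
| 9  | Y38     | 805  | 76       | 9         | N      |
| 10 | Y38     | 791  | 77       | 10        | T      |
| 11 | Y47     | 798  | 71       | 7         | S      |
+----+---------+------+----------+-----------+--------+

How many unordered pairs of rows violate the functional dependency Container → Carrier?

0

Container=6: all 2 rows agree on Carrier — 0 pairs.
Container=7: all 2 rows agree on Carrier — 0 pairs.
Container=8: all 2 rows agree on Carrier — 0 pairs.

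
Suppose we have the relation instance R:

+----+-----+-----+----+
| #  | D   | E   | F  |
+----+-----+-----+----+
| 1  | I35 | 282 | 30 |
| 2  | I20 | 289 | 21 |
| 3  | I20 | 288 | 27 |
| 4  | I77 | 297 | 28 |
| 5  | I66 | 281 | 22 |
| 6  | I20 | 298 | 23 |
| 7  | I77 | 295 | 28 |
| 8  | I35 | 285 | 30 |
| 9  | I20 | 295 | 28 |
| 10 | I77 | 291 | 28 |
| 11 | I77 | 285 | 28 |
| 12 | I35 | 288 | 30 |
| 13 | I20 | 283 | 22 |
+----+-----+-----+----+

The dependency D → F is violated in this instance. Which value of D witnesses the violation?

I20

D=I35: rows 1, 8, 12 → F = 30, 30, 30 ✓
D=I20: rows 2, 3, 6, 9, 13 → F takes values {21, 27, 23, 28, 22} — violation
D=I77: rows 4, 7, 10, 11 → F = 28, 28, 28, 28 ✓
D=I66: row 5 → F = 22 ✓
The only D value with inconsistent F is D=I20.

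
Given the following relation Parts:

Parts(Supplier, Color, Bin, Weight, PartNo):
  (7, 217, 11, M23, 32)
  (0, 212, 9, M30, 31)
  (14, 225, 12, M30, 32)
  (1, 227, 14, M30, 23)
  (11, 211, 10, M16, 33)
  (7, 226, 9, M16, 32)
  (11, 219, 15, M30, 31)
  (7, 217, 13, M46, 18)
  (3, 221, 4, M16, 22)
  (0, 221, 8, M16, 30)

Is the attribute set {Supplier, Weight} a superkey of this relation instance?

Yes

All 10 rows have distinct {Supplier, Weight} values, so {Supplier, Weight} → (all attributes) holds and {Supplier, Weight} is a superkey.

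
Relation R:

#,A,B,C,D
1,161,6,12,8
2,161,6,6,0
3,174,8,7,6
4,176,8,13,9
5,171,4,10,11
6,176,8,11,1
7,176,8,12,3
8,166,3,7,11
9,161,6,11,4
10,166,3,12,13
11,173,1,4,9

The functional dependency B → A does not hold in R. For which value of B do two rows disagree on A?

8

B=6: rows 1, 2, 9 → A = 161, 161, 161 ✓
B=8: rows 3, 4, 6, 7 → A takes values {174, 176} — violation
B=4: row 5 → A = 171 ✓
B=3: rows 8, 10 → A = 166, 166 ✓
B=1: row 11 → A = 173 ✓
The only B value with inconsistent A is B=8.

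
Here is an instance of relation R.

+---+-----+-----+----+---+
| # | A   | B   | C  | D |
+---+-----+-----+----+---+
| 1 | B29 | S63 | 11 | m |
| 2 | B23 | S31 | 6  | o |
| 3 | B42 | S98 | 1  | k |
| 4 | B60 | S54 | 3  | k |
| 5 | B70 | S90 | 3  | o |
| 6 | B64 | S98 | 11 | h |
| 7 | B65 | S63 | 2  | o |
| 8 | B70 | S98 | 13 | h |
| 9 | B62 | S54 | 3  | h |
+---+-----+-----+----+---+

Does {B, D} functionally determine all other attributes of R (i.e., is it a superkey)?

Rows 6 and 8 have the same {B, D} value (B=S98, D=h) but are distinct tuples, so {B, D} does not determine every attribute — not a superkey.

No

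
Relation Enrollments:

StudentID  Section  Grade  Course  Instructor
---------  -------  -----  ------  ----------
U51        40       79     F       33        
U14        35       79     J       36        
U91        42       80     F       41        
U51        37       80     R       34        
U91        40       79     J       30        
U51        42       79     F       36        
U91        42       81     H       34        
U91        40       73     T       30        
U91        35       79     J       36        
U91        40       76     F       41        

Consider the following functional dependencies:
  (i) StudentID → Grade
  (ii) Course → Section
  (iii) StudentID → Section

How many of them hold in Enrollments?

(i) StudentID → Grade: StudentID=U51: 3 rows → Grade takes values {79, 80} — violation; StudentID=U91: 6 rows → Grade takes values {80, 79, 81, 73, 76} — violation — fails.
(ii) Course → Section: Course=F: 4 rows → Section takes values {40, 42} — violation; Course=J: 3 rows → Section takes values {35, 40} — violation — fails.
(iii) StudentID → Section: StudentID=U51: 3 rows → Section takes values {40, 37, 42} — violation; StudentID=U91: 6 rows → Section takes values {42, 40, 35} — violation — fails.
None of the 3 dependencies hold.

0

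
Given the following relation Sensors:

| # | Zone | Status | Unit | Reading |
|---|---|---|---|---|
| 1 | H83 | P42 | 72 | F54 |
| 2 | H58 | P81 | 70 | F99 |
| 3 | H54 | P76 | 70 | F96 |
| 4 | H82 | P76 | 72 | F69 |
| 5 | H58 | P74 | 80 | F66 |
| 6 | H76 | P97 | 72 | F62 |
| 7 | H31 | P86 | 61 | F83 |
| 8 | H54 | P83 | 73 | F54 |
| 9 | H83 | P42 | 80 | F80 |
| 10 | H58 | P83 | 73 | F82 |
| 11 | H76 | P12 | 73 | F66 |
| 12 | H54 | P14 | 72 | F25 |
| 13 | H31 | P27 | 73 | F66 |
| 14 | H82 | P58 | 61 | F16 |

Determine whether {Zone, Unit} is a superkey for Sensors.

Yes

All 14 rows have distinct {Zone, Unit} values, so {Zone, Unit} → (all attributes) holds and {Zone, Unit} is a superkey.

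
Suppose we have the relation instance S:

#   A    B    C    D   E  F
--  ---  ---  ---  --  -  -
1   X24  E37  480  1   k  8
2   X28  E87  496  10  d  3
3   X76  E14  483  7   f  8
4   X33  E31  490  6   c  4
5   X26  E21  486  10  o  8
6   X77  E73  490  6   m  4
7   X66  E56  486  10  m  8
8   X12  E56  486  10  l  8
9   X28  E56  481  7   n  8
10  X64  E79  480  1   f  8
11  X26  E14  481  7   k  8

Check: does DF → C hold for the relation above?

(D=1, F=8): rows 1, 10 → C = 480, 480 ✓
(D=10, F=3): row 2 → C = 496 ✓
(D=7, F=8): rows 3, 9, 11 → C takes values {483, 481} — violation
(D=6, F=4): rows 4, 6 → C = 490, 490 ✓
(D=10, F=8): rows 5, 7, 8 → C = 486, 486, 486 ✓
Two rows agree on DF but differ on C, so DF → C does not hold.

No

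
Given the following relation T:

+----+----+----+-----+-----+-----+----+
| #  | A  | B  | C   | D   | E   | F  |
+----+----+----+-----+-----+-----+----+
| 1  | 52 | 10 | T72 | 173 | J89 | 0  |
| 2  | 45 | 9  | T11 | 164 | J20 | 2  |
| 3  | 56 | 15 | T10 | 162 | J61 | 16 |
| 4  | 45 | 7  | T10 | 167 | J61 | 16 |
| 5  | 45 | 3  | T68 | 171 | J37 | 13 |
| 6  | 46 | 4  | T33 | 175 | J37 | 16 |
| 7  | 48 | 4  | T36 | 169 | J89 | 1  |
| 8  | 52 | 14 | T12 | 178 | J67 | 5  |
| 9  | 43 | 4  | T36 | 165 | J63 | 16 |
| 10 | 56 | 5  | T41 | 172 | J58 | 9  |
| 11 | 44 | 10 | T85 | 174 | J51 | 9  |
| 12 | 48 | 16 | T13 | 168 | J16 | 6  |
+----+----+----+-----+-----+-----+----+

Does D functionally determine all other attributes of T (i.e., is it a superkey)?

Yes

All 12 rows have distinct D values, so D → (all attributes) holds and D is a superkey.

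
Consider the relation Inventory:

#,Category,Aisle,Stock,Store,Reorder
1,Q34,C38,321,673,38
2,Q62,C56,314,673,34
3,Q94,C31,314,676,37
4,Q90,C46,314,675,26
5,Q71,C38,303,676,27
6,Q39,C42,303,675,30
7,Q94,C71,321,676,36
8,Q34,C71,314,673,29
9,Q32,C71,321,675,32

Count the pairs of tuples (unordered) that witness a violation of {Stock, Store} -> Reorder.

1

(Stock=314, Store=673): violating pairs (2,8) — 1 pair.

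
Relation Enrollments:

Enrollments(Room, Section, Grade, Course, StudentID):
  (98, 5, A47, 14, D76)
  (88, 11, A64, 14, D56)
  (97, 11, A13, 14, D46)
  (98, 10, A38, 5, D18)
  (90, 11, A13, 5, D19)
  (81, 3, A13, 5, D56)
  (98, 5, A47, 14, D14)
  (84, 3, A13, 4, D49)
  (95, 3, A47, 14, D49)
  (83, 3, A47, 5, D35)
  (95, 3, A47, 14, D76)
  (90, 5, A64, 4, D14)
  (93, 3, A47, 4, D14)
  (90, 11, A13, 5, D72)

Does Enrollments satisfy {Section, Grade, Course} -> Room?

(Section=5, Grade=A47, Course=14): 2 rows → Room = 98, 98 ✓
(Section=11, Grade=A64, Course=14): 1 row → Room = 88 ✓
(Section=11, Grade=A13, Course=14): 1 row → Room = 97 ✓
(Section=10, Grade=A38, Course=5): 1 row → Room = 98 ✓
(Section=11, Grade=A13, Course=5): 2 rows → Room = 90, 90 ✓
(Section=3, Grade=A13, Course=5): 1 row → Room = 81 ✓
(Section=3, Grade=A13, Course=4): 1 row → Room = 84 ✓
(Section=3, Grade=A47, Course=14): 2 rows → Room = 95, 95 ✓
(Section=3, Grade=A47, Course=5): 1 row → Room = 83 ✓
(Section=5, Grade=A64, Course=4): 1 row → Room = 90 ✓
(Section=3, Grade=A47, Course=4): 1 row → Room = 93 ✓
Every {Section, Grade, Course} value is associated with a single Room value, so {Section, Grade, Course} -> Room holds.

Yes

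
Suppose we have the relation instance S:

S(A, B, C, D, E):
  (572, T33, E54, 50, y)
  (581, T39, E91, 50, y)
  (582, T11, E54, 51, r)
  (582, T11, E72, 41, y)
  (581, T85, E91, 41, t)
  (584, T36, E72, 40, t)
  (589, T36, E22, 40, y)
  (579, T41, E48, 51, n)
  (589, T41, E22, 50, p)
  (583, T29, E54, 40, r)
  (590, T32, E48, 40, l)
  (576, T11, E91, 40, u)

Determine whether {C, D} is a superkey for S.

All 12 rows have distinct {C, D} values, so {C, D} → (all attributes) holds and {C, D} is a superkey.

Yes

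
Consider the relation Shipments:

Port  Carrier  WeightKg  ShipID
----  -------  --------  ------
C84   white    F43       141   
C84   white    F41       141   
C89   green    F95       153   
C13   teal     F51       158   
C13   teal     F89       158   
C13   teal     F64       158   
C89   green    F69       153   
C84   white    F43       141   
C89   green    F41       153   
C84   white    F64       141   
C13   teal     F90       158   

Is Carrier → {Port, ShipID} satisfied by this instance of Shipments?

Yes

Carrier=white: 4 rows → {Port,ShipID} = (C84, 141), (C84, 141), (C84, 141), (C84, 141) ✓
Carrier=green: 3 rows → {Port,ShipID} = (C89, 153), (C89, 153), (C89, 153) ✓
Carrier=teal: 4 rows → {Port,ShipID} = (C13, 158), (C13, 158), (C13, 158), (C13, 158) ✓
Every Carrier value is associated with a single {Port, ShipID} value, so Carrier → {Port, ShipID} holds.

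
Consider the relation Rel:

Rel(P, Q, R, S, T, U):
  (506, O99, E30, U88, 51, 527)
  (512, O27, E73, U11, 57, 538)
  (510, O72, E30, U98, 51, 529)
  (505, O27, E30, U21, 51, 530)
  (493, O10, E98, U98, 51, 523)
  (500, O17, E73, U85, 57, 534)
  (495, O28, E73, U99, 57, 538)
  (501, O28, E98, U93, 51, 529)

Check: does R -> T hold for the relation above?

R=E30: 3 rows → T = 51, 51, 51 ✓
R=E73: 3 rows → T = 57, 57, 57 ✓
R=E98: 2 rows → T = 51, 51 ✓
Every R value is associated with a single T value, so R -> T holds.

Yes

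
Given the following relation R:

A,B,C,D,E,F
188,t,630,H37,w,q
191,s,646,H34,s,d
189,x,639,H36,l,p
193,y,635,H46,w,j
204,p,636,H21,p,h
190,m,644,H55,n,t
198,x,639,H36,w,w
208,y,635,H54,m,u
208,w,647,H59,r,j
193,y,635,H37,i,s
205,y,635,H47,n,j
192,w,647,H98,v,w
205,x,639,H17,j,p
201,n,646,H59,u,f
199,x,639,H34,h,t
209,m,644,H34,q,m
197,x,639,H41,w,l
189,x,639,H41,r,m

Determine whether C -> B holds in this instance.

C=630: 1 row → B = t ✓
C=646: 2 rows → B takes values {s, n} — violation
C=639: 6 rows → B = x, x, x, x, x, x ✓
C=635: 4 rows → B = y, y, y, y ✓
C=636: 1 row → B = p ✓
C=644: 2 rows → B = m, m ✓
C=647: 2 rows → B = w, w ✓
Two rows agree on C but differ on B, so C -> B does not hold.

No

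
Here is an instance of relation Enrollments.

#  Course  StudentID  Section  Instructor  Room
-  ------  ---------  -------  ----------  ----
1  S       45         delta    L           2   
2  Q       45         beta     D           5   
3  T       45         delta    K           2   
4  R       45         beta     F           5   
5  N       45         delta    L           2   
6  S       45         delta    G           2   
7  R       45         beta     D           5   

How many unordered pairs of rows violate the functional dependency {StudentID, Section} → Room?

0

(StudentID=45, Section=delta): all 4 rows agree on Room — 0 pairs.
(StudentID=45, Section=beta): all 3 rows agree on Room — 0 pairs.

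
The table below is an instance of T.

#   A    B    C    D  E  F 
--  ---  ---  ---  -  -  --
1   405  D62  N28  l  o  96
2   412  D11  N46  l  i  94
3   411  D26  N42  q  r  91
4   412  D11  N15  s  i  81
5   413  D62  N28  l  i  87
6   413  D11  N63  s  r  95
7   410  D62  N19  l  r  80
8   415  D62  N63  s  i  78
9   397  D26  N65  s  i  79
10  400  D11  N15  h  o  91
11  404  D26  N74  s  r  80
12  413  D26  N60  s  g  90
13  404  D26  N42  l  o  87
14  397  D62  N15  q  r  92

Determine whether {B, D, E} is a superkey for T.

Yes

All 14 rows have distinct {B, D, E} values, so {B, D, E} → (all attributes) holds and {B, D, E} is a superkey.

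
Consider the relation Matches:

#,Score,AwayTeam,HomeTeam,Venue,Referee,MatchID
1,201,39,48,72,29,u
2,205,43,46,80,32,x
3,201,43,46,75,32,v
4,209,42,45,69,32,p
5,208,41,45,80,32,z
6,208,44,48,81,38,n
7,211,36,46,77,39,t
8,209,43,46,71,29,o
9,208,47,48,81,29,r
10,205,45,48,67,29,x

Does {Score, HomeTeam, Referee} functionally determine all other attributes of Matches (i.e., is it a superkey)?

All 10 rows have distinct {Score, HomeTeam, Referee} values, so {Score, HomeTeam, Referee} → (all attributes) holds and {Score, HomeTeam, Referee} is a superkey.

Yes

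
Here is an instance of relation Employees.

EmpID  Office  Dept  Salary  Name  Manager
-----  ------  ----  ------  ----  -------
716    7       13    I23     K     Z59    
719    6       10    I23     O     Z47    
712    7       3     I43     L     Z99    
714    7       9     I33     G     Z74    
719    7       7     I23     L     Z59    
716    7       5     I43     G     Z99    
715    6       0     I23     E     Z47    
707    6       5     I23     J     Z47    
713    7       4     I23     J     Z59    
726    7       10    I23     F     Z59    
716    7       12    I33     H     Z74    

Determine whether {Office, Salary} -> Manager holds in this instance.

Yes

(Office=7, Salary=I23): 4 rows → Manager = Z59, Z59, Z59, Z59 ✓
(Office=6, Salary=I23): 3 rows → Manager = Z47, Z47, Z47 ✓
(Office=7, Salary=I43): 2 rows → Manager = Z99, Z99 ✓
(Office=7, Salary=I33): 2 rows → Manager = Z74, Z74 ✓
Every {Office, Salary} value is associated with a single Manager value, so {Office, Salary} -> Manager holds.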